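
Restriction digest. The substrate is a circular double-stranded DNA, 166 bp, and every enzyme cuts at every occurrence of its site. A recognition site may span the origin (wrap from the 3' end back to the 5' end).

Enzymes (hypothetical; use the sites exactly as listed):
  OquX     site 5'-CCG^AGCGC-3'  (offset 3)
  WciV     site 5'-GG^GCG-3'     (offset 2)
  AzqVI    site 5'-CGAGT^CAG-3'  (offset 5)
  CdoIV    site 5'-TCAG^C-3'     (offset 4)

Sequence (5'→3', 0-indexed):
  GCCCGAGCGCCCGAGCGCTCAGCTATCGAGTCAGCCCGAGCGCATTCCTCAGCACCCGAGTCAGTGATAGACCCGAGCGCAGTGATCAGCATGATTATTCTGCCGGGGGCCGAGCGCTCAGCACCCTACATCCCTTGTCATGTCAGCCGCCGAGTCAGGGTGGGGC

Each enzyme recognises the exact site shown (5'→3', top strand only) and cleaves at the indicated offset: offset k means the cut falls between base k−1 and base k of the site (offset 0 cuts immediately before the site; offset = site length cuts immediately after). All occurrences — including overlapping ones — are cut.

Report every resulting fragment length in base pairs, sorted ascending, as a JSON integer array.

Site scan:
  OquX (CCGAGCGC, off=3): starts [2, 10, 35, 72, 109] → cuts [5, 13, 38, 75, 112]
  WciV (GGGCG, off=2): starts [162] → cuts [164]
  AzqVI (CGAGTCAG, off=5): starts [26, 56, 150] → cuts [31, 61, 155]
  CdoIV (TCAGC, off=4): starts [18, 30, 48, 85, 117, 142] → cuts [22, 34, 52, 89, 121, 146]

All cut coordinates (distinct, sorted): [5, 13, 22, 31, 34, 38, 52, 61, 75, 89, 112, 121, 146, 155, 164]

Fragments:
  5→13: 8 bp
  13→22: 9 bp
  22→31: 9 bp
  31→34: 3 bp
  34→38: 4 bp
  38→52: 14 bp
  52→61: 9 bp
  61→75: 14 bp
  75→89: 14 bp
  89→112: 23 bp
  112→121: 9 bp
  121→146: 25 bp
  146→155: 9 bp
  155→164: 9 bp
  164→5 (wrap): 166-164+5 = 7 bp

[3,4,7,8,9,9,9,9,9,9,14,14,14,23,25]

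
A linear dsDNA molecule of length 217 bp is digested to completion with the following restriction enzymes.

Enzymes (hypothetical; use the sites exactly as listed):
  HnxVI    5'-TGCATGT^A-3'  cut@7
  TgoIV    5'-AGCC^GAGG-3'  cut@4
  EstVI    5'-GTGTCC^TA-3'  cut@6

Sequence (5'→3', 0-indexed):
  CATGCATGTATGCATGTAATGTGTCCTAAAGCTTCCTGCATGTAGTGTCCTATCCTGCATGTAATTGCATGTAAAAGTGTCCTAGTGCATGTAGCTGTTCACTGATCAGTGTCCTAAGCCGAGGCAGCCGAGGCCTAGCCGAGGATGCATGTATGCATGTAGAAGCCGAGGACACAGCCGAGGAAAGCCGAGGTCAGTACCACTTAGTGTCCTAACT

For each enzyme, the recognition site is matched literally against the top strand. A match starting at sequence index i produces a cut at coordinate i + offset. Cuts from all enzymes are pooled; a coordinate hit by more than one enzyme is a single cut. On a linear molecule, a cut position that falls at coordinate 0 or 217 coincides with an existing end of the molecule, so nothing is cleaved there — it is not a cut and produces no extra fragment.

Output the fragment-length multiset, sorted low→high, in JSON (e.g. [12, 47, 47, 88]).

Per-enzyme occurrences:
  HnxVI (TGCATGTA, off=7): starts [2, 10, 36, 55, 65, 85, 145, 153] → cuts [9, 17, 43, 62, 72, 92, 152, 160]
  TgoIV (AGCCGAGG, off=4): starts [116, 125, 136, 163, 175, 185] → cuts [120, 129, 140, 167, 179, 189]
  EstVI (GTGTCCTA, off=6): starts [20, 44, 76, 108, 206] → cuts [26, 50, 82, 114, 212]

Pooled cuts: [9, 17, 26, 43, 50, 62, 72, 82, 92, 114, 120, 129, 140, 152, 160, 167, 179, 189, 212]

Fragments:
  [0,9): 9 bp
  [9,17): 8 bp
  [17,26): 9 bp
  [26,43): 17 bp
  [43,50): 7 bp
  [50,62): 12 bp
  [62,72): 10 bp
  [72,82): 10 bp
  [82,92): 10 bp
  [92,114): 22 bp
  [114,120): 6 bp
  [120,129): 9 bp
  [129,140): 11 bp
  [140,152): 12 bp
  [152,160): 8 bp
  [160,167): 7 bp
  [167,179): 12 bp
  [179,189): 10 bp
  [189,212): 23 bp
  [212,217): 5 bp

[5,6,7,7,8,8,9,9,9,10,10,10,10,11,12,12,12,17,22,23]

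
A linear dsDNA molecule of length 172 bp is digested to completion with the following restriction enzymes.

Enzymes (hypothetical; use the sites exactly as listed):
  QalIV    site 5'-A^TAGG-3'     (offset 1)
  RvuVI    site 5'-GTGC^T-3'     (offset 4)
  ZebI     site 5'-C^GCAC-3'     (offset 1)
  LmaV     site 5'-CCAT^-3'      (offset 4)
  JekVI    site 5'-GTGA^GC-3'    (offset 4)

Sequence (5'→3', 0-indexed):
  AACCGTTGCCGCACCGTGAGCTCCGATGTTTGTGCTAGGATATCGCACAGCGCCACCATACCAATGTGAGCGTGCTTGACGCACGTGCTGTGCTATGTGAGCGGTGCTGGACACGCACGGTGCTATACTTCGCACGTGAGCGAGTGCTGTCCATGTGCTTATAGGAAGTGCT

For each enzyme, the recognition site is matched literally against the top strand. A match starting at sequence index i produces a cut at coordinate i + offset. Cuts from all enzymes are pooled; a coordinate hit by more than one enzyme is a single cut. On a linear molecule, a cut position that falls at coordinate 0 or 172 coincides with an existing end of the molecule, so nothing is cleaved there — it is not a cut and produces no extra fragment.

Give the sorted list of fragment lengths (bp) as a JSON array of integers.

[1,3,4,5,5,6,7,7,7,7,8,8,8,8,9,9,9,10,10,10,15,16]

Per-enzyme occurrences:
  QalIV (ATAGG, off=1): starts [160] → cuts [161]
  RvuVI (GTGCT, off=4): starts [31, 71, 84, 89, 103, 119, 143, 154, 167] → cuts [35, 75, 88, 93, 107, 123, 147, 158, 171]
  ZebI (CGCAC, off=1): starts [9, 43, 79, 113, 130] → cuts [10, 44, 80, 114, 131]
  LmaV (CCAT, off=4): starts [55, 150] → cuts [59, 154]
  JekVI (GTGAGC, off=4): starts [15, 65, 96, 135] → cuts [19, 69, 100, 139]

All cut coordinates (distinct, sorted): [10, 19, 35, 44, 59, 69, 75, 80, 88, 93, 100, 107, 114, 123, 131, 139, 147, 154, 158, 161, 171]

Fragments:
  [0,10): 10 bp
  [10,19): 9 bp
  [19,35): 16 bp
  [35,44): 9 bp
  [44,59): 15 bp
  [59,69): 10 bp
  [69,75): 6 bp
  [75,80): 5 bp
  [80,88): 8 bp
  [88,93): 5 bp
  [93,100): 7 bp
  [100,107): 7 bp
  [107,114): 7 bp
  [114,123): 9 bp
  [123,131): 8 bp
  [131,139): 8 bp
  [139,147): 8 bp
  [147,154): 7 bp
  [154,158): 4 bp
  [158,161): 3 bp
  [161,171): 10 bp
  [171,172): 1 bp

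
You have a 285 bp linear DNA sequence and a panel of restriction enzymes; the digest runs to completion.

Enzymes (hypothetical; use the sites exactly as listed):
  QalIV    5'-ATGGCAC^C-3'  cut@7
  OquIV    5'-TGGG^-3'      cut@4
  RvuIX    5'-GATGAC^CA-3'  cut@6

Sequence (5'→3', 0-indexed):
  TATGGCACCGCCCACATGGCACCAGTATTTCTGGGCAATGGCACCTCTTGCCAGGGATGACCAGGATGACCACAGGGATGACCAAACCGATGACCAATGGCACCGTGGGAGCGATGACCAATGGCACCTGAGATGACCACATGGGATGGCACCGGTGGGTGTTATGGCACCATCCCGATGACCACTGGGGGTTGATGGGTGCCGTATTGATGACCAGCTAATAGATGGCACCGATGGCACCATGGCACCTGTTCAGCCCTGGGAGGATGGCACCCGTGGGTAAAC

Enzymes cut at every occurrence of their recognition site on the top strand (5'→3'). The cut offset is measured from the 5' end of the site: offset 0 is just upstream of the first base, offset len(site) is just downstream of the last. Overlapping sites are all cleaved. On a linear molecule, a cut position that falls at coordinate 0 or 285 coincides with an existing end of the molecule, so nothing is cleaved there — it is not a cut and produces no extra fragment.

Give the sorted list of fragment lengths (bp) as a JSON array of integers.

[5,6,7,7,7,7,8,8,8,9,9,9,9,9,9,10,10,10,11,12,12,12,13,14,15,15,17,17]

Scan for sites:
  QalIV (ATGGCACC, off=7): starts [1, 15, 37, 96, 120, 145, 163, 224, 233, 241, 266] → cuts [8, 22, 44, 103, 127, 152, 170, 231, 240, 248, 273]
  OquIV (TGGG, off=4): starts [31, 105, 141, 155, 185, 195, 259, 276] → cuts [35, 109, 145, 159, 189, 199, 263, 280]
  RvuIX (GATGACCA, off=6): starts [55, 64, 76, 88, 112, 131, 176, 208] → cuts [61, 70, 82, 94, 118, 137, 182, 214]

All cut coordinates (distinct, sorted): [8, 22, 35, 44, 61, 70, 82, 94, 103, 109, 118, 127, 137, 145, 152, 159, 170, 182, 189, 199, 214, 231, 240, 248, 263, 273, 280]

Fragment lengths:
  [0,8): 8 bp
  [8,22): 14 bp
  [22,35): 13 bp
  [35,44): 9 bp
  [44,61): 17 bp
  [61,70): 9 bp
  [70,82): 12 bp
  [82,94): 12 bp
  [94,103): 9 bp
  [103,109): 6 bp
  [109,118): 9 bp
  [118,127): 9 bp
  [127,137): 10 bp
  [137,145): 8 bp
  [145,152): 7 bp
  [152,159): 7 bp
  [159,170): 11 bp
  [170,182): 12 bp
  [182,189): 7 bp
  [189,199): 10 bp
  [199,214): 15 bp
  [214,231): 17 bp
  [231,240): 9 bp
  [240,248): 8 bp
  [248,263): 15 bp
  [263,273): 10 bp
  [273,280): 7 bp
  [280,285): 5 bp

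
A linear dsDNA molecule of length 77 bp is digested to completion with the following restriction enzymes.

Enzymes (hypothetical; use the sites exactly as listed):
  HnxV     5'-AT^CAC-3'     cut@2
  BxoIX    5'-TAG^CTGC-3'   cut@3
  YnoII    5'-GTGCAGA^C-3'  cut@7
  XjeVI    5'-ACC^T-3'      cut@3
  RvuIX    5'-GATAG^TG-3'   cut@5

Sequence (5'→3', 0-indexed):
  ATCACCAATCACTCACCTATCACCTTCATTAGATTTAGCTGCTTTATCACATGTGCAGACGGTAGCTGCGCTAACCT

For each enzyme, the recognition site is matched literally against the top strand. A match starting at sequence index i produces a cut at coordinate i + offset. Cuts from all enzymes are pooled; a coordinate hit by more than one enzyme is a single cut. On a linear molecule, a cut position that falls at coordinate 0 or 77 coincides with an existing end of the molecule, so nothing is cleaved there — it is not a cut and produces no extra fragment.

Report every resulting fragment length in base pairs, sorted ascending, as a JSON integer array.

Site scan:
  HnxV (ATCAC, off=2): starts [0, 7, 18, 45] → cuts [2, 9, 20, 47]
  BxoIX (TAGCTGC, off=3): starts [35, 62] → cuts [38, 65]
  YnoII (GTGCAGAC, off=7): starts [52] → cuts [59]
  XjeVI (ACCT, off=3): starts [14, 21, 73] → cuts [17, 24, 76]
  RvuIX (GATAGTG, off=5): no sites

Pooled cuts: [2, 9, 17, 20, 24, 38, 47, 59, 65, 76]

Fragment lengths:
  [0,2): 2 bp
  [2,9): 7 bp
  [9,17): 8 bp
  [17,20): 3 bp
  [20,24): 4 bp
  [24,38): 14 bp
  [38,47): 9 bp
  [47,59): 12 bp
  [59,65): 6 bp
  [65,76): 11 bp
  [76,77): 1 bp

[1,2,3,4,6,7,8,9,11,12,14]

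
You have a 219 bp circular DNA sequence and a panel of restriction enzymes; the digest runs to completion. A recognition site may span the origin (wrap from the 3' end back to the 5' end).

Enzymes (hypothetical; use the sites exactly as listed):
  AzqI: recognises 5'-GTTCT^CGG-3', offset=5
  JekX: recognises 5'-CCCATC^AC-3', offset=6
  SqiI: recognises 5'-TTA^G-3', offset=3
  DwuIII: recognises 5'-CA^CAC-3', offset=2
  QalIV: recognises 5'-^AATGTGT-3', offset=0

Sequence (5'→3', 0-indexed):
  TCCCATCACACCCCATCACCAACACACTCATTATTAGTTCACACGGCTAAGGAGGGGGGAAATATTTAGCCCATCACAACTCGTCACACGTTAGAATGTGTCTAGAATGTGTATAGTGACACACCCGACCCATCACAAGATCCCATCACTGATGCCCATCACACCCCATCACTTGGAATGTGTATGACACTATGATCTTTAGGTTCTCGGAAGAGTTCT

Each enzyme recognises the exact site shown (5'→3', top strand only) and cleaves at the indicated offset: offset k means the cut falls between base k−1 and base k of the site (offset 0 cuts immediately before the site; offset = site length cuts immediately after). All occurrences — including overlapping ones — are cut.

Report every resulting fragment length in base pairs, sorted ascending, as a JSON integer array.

Scan for sites:
  AzqI GTTCTCGG/5: at [202] ⇒ [207]
  JekX CCCATCAC/6: at [1, 11, 69, 128, 141, 154, 164] ⇒ [7, 17, 75, 134, 147, 160, 170]
  SqiI TTAG/3: at [33, 65, 90, 198] ⇒ [36, 68, 93, 201]
  DwuIII CACAC/2: at [6, 22, 39, 84, 119, 159] ⇒ [8, 24, 41, 86, 121, 161]
  QalIV AATGTGT/0: at [94, 105, 176] ⇒ [94, 105, 176]

All cut coordinates (distinct, sorted): [7, 8, 17, 24, 36, 41, 68, 75, 86, 93, 94, 105, 121, 134, 147, 160, 161, 170, 176, 201, 207]

Fragment lengths:
  7→8: 1 bp
  8→17: 9 bp
  17→24: 7 bp
  24→36: 12 bp
  36→41: 5 bp
  41→68: 27 bp
  68→75: 7 bp
  75→86: 11 bp
  86→93: 7 bp
  93→94: 1 bp
  94→105: 11 bp
  105→121: 16 bp
  121→134: 13 bp
  134→147: 13 bp
  147→160: 13 bp
  160→161: 1 bp
  161→170: 9 bp
  170→176: 6 bp
  176→201: 25 bp
  201→207: 6 bp
  207→7 (wrap): 219-207+7 = 19 bp

[1,1,1,5,6,6,7,7,7,9,9,11,11,12,13,13,13,16,19,25,27]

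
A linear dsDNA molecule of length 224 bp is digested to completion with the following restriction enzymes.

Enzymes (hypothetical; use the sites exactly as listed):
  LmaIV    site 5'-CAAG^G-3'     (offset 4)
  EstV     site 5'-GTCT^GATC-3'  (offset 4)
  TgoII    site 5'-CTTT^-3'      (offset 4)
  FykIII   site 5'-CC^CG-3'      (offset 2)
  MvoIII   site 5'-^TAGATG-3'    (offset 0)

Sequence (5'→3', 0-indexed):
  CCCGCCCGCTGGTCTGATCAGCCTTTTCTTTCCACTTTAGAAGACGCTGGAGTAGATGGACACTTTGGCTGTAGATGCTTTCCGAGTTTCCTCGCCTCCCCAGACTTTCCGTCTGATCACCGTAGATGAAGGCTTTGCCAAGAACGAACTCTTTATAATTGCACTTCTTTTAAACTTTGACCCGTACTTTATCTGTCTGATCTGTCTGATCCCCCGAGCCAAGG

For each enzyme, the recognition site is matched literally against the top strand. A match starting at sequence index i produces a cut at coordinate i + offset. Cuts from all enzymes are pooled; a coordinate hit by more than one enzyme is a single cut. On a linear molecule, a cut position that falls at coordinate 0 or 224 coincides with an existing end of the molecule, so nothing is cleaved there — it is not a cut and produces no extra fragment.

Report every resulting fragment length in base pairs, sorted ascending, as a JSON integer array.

Scan for sites:
  LmaIV (CAAGG, off=4): starts [219] → cuts [223]
  EstV (GTCTGATC, off=4): starts [11, 110, 194, 203] → cuts [15, 114, 198, 207]
  TgoII (CTTT, off=4): starts [22, 27, 34, 62, 77, 104, 132, 150, 166, 174, 186] → cuts [26, 31, 38, 66, 81, 108, 136, 154, 170, 178, 190]
  FykIII (CCCG, off=2): starts [0, 4, 180, 212] → cuts [2, 6, 182, 214]
  MvoIII (TAGATG, off=0): starts [52, 71, 122] → cuts [52, 71, 122]

Pooled cuts: [2, 6, 15, 26, 31, 38, 52, 66, 71, 81, 108, 114, 122, 136, 154, 170, 178, 182, 190, 198, 207, 214, 223]

Fragment lengths:
  [0,2): 2 bp
  [2,6): 4 bp
  [6,15): 9 bp
  [15,26): 11 bp
  [26,31): 5 bp
  [31,38): 7 bp
  [38,52): 14 bp
  [52,66): 14 bp
  [66,71): 5 bp
  [71,81): 10 bp
  [81,108): 27 bp
  [108,114): 6 bp
  [114,122): 8 bp
  [122,136): 14 bp
  [136,154): 18 bp
  [154,170): 16 bp
  [170,178): 8 bp
  [178,182): 4 bp
  [182,190): 8 bp
  [190,198): 8 bp
  [198,207): 9 bp
  [207,214): 7 bp
  [214,223): 9 bp
  [223,224): 1 bp

[1,2,4,4,5,5,6,7,7,8,8,8,8,9,9,9,10,11,14,14,14,16,18,27]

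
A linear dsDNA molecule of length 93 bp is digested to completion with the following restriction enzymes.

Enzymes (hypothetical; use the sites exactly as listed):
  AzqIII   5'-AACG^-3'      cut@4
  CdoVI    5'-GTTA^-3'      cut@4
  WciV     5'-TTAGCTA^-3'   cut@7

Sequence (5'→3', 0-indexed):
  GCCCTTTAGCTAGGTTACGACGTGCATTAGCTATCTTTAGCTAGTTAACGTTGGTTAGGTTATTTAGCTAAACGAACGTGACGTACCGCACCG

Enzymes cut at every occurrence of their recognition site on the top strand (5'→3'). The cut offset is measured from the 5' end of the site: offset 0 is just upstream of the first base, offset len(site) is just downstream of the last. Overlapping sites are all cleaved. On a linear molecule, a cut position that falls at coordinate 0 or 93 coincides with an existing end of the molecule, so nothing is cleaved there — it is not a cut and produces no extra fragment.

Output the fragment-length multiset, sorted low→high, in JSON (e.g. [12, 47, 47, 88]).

Scan for sites:
  AzqIII AACG/4: at [46, 70, 74] ⇒ [50, 74, 78]
  CdoVI GTTA/4: at [13, 43, 53, 58] ⇒ [17, 47, 57, 62]
  WciV TTAGCTA/7: at [5, 26, 36, 63] ⇒ [12, 33, 43, 70]

All cut coordinates (distinct, sorted): [12, 17, 33, 43, 47, 50, 57, 62, 70, 74, 78]

Fragment lengths:
  [0,12): 12 bp
  [12,17): 5 bp
  [17,33): 16 bp
  [33,43): 10 bp
  [43,47): 4 bp
  [47,50): 3 bp
  [50,57): 7 bp
  [57,62): 5 bp
  [62,70): 8 bp
  [70,74): 4 bp
  [74,78): 4 bp
  [78,93): 15 bp

[3,4,4,4,5,5,7,8,10,12,15,16]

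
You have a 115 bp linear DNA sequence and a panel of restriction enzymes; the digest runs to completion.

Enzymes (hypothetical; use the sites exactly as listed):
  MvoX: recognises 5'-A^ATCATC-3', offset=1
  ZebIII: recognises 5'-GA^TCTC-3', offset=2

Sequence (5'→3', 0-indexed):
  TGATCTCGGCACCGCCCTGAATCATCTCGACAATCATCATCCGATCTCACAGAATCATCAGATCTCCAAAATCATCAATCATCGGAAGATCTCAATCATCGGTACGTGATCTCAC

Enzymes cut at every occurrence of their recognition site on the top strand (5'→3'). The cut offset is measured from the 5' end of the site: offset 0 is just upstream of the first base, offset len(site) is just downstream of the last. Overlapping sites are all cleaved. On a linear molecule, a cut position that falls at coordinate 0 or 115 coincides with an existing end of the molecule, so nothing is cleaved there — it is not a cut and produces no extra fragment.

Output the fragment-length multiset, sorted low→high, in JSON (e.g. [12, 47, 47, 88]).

Scan for sites:
  MvoX (AATCATC, off=1): starts [19, 31, 52, 69, 76, 93] → cuts [20, 32, 53, 70, 77, 94]
  ZebIII (GATCTC, off=2): starts [1, 42, 60, 87, 107] → cuts [3, 44, 62, 89, 109]

All cut coordinates (distinct, sorted): [3, 20, 32, 44, 53, 62, 70, 77, 89, 94, 109]

Fragments:
  [0,3): 3 bp
  [3,20): 17 bp
  [20,32): 12 bp
  [32,44): 12 bp
  [44,53): 9 bp
  [53,62): 9 bp
  [62,70): 8 bp
  [70,77): 7 bp
  [77,89): 12 bp
  [89,94): 5 bp
  [94,109): 15 bp
  [109,115): 6 bp

[3,5,6,7,8,9,9,12,12,12,15,17]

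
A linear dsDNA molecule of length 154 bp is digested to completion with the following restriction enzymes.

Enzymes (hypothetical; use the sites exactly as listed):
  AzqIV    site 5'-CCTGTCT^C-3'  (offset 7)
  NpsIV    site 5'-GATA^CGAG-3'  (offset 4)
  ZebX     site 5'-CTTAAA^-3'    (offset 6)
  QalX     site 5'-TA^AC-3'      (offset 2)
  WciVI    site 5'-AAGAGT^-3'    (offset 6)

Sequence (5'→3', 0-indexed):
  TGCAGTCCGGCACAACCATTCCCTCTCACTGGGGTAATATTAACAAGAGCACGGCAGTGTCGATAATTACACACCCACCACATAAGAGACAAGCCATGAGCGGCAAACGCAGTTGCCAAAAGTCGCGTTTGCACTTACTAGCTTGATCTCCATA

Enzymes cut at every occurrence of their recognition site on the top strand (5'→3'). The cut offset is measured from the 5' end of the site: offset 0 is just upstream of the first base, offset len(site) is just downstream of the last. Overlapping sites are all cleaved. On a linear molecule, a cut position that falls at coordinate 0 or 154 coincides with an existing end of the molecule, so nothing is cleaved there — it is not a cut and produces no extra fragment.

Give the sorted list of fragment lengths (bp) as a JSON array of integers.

[42,112]

Site scan:
  AzqIV (CCTGTCTC, off=7): no sites
  NpsIV (GATACGAG, off=4): no sites
  ZebX (CTTAAA, off=6): no sites
  QalX (TAAC, off=2): starts [40] → cuts [42]
  WciVI (AAGAGT, off=6): no sites

Pooled cuts: [42]

Fragments:
  [0,42): 42 bp
  [42,154): 112 bp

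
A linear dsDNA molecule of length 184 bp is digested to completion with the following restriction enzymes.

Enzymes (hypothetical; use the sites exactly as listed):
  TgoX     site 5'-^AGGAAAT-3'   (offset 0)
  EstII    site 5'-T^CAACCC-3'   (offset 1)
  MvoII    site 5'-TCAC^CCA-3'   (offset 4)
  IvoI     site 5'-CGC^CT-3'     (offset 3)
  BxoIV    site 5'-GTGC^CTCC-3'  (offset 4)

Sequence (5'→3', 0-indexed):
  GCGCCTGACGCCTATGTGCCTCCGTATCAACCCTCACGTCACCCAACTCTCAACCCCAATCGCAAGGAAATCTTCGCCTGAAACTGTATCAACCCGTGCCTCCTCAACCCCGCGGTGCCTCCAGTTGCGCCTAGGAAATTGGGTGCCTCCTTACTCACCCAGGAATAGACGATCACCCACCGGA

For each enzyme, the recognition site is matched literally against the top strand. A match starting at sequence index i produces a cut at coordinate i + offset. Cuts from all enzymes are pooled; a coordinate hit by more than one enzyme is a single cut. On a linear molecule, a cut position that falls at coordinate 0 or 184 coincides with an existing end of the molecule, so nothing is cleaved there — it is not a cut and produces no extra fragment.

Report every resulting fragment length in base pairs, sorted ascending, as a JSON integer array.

[2,4,5,7,8,8,8,8,10,12,12,12,13,14,14,14,15,18]

Scan for sites:
  TgoX (AGGAAAT, off=0): starts [64, 132] → cuts [64, 132]
  EstII (TCAACCC, off=1): starts [26, 49, 88, 103] → cuts [27, 50, 89, 104]
  MvoII (TCACCCA, off=4): starts [38, 154, 172] → cuts [42, 158, 176]
  IvoI (CGCCT, off=3): starts [1, 8, 74, 127] → cuts [4, 11, 77, 130]
  BxoIV (GTGCCTCC, off=4): starts [15, 95, 114, 142] → cuts [19, 99, 118, 146]

Pooled cuts: [4, 11, 19, 27, 42, 50, 64, 77, 89, 99, 104, 118, 130, 132, 146, 158, 176]

Fragment lengths:
  [0,4): 4 bp
  [4,11): 7 bp
  [11,19): 8 bp
  [19,27): 8 bp
  [27,42): 15 bp
  [42,50): 8 bp
  [50,64): 14 bp
  [64,77): 13 bp
  [77,89): 12 bp
  [89,99): 10 bp
  [99,104): 5 bp
  [104,118): 14 bp
  [118,130): 12 bp
  [130,132): 2 bp
  [132,146): 14 bp
  [146,158): 12 bp
  [158,176): 18 bp
  [176,184): 8 bp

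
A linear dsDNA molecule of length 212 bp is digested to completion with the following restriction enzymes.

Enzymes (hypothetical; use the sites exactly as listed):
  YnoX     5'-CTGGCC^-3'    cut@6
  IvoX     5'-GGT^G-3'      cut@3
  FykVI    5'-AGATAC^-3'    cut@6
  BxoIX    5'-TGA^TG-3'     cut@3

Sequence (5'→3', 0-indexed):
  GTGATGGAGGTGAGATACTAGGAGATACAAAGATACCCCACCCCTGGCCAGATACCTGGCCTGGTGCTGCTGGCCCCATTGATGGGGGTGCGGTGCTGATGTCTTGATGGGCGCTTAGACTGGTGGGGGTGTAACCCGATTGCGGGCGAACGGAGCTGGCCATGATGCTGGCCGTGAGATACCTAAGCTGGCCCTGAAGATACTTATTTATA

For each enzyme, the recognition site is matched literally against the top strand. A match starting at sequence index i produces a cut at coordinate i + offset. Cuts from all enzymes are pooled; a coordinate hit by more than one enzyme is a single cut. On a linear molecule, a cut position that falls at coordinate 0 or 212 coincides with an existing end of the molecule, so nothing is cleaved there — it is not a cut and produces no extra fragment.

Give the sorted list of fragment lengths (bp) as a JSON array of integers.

[4,4,4,5,5,6,6,6,7,7,7,7,8,8,8,9,9,10,10,10,11,13,17,31]

Scan for sites:
  YnoX (CTGGCC, off=6): starts [43, 55, 69, 155, 167, 187] → cuts [49, 61, 75, 161, 173, 193]
  IvoX (GGTG, off=3): starts [8, 62, 86, 91, 121, 127] → cuts [11, 65, 89, 94, 124, 130]
  FykVI (AGATAC, off=6): starts [12, 22, 30, 49, 176, 197] → cuts [18, 28, 36, 55, 182, 203]
  BxoIX (TGATG, off=3): starts [1, 79, 96, 104, 162] → cuts [4, 82, 99, 107, 165]

Pooled cuts: [4, 11, 18, 28, 36, 49, 55, 61, 65, 75, 82, 89, 94, 99, 107, 124, 130, 161, 165, 173, 182, 193, 203]

Fragments:
  [0,4): 4 bp
  [4,11): 7 bp
  [11,18): 7 bp
  [18,28): 10 bp
  [28,36): 8 bp
  [36,49): 13 bp
  [49,55): 6 bp
  [55,61): 6 bp
  [61,65): 4 bp
  [65,75): 10 bp
  [75,82): 7 bp
  [82,89): 7 bp
  [89,94): 5 bp
  [94,99): 5 bp
  [99,107): 8 bp
  [107,124): 17 bp
  [124,130): 6 bp
  [130,161): 31 bp
  [161,165): 4 bp
  [165,173): 8 bp
  [173,182): 9 bp
  [182,193): 11 bp
  [193,203): 10 bp
  [203,212): 9 bp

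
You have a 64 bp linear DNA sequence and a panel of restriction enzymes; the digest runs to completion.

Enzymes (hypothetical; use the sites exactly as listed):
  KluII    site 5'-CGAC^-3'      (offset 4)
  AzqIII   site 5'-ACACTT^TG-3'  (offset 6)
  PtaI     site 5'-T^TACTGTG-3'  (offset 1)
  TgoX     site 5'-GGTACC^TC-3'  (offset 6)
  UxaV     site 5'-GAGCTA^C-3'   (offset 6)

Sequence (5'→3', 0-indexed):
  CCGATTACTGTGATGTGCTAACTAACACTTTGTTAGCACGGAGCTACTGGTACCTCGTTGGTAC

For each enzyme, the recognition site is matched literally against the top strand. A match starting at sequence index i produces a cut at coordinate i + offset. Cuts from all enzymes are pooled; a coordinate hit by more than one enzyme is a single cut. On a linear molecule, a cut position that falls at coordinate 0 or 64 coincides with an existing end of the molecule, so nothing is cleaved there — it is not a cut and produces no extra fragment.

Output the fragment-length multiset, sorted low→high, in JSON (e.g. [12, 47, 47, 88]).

[5,8,10,16,25]

Scan for sites:
  KluII (CGAC, off=4): no sites
  AzqIII (ACACTTTG, off=6): starts [24] → cuts [30]
  PtaI (TTACTGTG, off=1): starts [4] → cuts [5]
  TgoX (GGTACCTC, off=6): starts [48] → cuts [54]
  UxaV (GAGCTAC, off=6): starts [40] → cuts [46]

Pooled cuts: [5, 30, 46, 54]

Fragments:
  [0,5): 5 bp
  [5,30): 25 bp
  [30,46): 16 bp
  [46,54): 8 bp
  [54,64): 10 bp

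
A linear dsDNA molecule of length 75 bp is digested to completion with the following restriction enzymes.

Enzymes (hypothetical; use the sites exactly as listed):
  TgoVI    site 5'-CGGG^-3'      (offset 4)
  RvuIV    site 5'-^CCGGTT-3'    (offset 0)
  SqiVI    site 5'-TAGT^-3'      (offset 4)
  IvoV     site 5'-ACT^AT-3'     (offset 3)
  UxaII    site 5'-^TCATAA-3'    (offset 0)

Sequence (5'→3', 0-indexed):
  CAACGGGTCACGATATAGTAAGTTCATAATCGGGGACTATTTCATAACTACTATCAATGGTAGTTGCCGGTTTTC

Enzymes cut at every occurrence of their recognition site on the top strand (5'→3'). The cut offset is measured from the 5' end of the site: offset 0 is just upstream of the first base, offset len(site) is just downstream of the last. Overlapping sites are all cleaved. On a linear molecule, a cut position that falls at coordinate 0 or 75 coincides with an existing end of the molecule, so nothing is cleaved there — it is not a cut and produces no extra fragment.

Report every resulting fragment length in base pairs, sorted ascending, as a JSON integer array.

Scan for sites:
  TgoVI (CGGG, off=4): starts [3, 30] → cuts [7, 34]
  RvuIV (CCGGTT, off=0): starts [66] → cuts [66]
  SqiVI (TAGT, off=4): starts [15, 60] → cuts [19, 64]
  IvoV (ACTAT, off=3): starts [35, 49] → cuts [38, 52]
  UxaII (TCATAA, off=0): starts [23, 41] → cuts [23, 41]

All cut coordinates (distinct, sorted): [7, 19, 23, 34, 38, 41, 52, 64, 66]

Fragment lengths:
  [0,7): 7 bp
  [7,19): 12 bp
  [19,23): 4 bp
  [23,34): 11 bp
  [34,38): 4 bp
  [38,41): 3 bp
  [41,52): 11 bp
  [52,64): 12 bp
  [64,66): 2 bp
  [66,75): 9 bp

[2,3,4,4,7,9,11,11,12,12]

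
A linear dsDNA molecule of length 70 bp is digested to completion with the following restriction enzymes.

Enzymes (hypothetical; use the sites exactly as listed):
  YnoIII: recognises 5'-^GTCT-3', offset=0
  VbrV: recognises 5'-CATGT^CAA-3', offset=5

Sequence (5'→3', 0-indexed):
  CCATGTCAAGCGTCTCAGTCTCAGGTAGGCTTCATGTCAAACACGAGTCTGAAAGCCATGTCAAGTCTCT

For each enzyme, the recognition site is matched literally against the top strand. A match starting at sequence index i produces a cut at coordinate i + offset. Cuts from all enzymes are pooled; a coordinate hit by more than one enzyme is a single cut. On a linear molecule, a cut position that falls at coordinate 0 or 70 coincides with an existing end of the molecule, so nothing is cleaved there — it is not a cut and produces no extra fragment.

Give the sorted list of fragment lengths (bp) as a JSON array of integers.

[3,5,6,6,6,9,15,20]

Site scan:
  YnoIII (GTCT, off=0): starts [11, 17, 46, 64] → cuts [11, 17, 46, 64]
  VbrV (CATGTCAA, off=5): starts [1, 32, 56] → cuts [6, 37, 61]

Pooled cuts: [6, 11, 17, 37, 46, 61, 64]

Fragments:
  [0,6): 6 bp
  [6,11): 5 bp
  [11,17): 6 bp
  [17,37): 20 bp
  [37,46): 9 bp
  [46,61): 15 bp
  [61,64): 3 bp
  [64,70): 6 bp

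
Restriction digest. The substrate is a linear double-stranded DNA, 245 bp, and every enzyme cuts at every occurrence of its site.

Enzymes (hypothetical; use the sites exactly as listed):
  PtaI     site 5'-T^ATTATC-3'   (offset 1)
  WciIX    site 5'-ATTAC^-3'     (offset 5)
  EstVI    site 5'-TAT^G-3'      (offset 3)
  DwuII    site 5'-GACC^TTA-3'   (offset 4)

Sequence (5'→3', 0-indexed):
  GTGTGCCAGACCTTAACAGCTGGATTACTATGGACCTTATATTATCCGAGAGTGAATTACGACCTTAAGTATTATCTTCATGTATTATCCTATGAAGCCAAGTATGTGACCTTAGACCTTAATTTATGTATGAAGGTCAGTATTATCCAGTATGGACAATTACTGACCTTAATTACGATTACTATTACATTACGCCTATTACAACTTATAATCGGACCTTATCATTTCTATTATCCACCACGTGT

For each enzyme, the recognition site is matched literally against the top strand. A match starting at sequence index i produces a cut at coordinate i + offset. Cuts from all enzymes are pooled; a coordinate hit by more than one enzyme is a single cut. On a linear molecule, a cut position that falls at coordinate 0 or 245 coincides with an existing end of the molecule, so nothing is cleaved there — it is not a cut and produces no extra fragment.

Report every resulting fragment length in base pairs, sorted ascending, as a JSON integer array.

Per-enzyme occurrences:
  PtaI (TATTATC, off=1): starts [39, 69, 82, 140, 228] → cuts [40, 70, 83, 141, 229]
  WciIX (ATTAC, off=5): starts [23, 55, 158, 171, 177, 183, 188, 197] → cuts [28, 60, 163, 176, 182, 188, 193, 202]
  EstVI (TATG, off=3): starts [28, 90, 102, 124, 128, 150] → cuts [31, 93, 105, 127, 131, 153]
  DwuII (GACCTTA, off=4): starts [8, 32, 60, 107, 114, 164, 214] → cuts [12, 36, 64, 111, 118, 168, 218]

Pooled cuts: [12, 28, 31, 36, 40, 60, 64, 70, 83, 93, 105, 111, 118, 127, 131, 141, 153, 163, 168, 176, 182, 188, 193, 202, 218, 229]

Fragment lengths:
  [0,12): 12 bp
  [12,28): 16 bp
  [28,31): 3 bp
  [31,36): 5 bp
  [36,40): 4 bp
  [40,60): 20 bp
  [60,64): 4 bp
  [64,70): 6 bp
  [70,83): 13 bp
  [83,93): 10 bp
  [93,105): 12 bp
  [105,111): 6 bp
  [111,118): 7 bp
  [118,127): 9 bp
  [127,131): 4 bp
  [131,141): 10 bp
  [141,153): 12 bp
  [153,163): 10 bp
  [163,168): 5 bp
  [168,176): 8 bp
  [176,182): 6 bp
  [182,188): 6 bp
  [188,193): 5 bp
  [193,202): 9 bp
  [202,218): 16 bp
  [218,229): 11 bp
  [229,245): 16 bp

[3,4,4,4,5,5,5,6,6,6,6,7,8,9,9,10,10,10,11,12,12,12,13,16,16,16,20]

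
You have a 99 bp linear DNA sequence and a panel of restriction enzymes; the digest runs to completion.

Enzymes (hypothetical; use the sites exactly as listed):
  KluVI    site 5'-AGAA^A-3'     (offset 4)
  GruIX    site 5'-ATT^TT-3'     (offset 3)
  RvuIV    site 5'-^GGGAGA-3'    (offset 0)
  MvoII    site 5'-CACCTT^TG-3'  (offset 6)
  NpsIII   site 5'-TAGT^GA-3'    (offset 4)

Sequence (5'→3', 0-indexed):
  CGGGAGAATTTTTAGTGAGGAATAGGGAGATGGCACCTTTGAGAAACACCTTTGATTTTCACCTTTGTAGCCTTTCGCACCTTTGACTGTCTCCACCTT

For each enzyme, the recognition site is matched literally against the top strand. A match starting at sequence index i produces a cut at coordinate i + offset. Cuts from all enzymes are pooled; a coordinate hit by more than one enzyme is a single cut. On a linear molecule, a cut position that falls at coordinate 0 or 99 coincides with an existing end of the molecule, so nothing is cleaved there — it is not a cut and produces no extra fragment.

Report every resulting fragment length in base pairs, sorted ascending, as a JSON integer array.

[1,5,6,6,7,8,8,9,15,16,18]

Per-enzyme occurrences:
  KluVI (AGAAA, off=4): starts [41] → cuts [45]
  GruIX (ATTTT, off=3): starts [7, 54] → cuts [10, 57]
  RvuIV (GGGAGA, off=0): starts [1, 24] → cuts [1, 24]
  MvoII (CACCTTTG, off=6): starts [33, 46, 59, 77] → cuts [39, 52, 65, 83]
  NpsIII (TAGTGA, off=4): starts [12] → cuts [16]

Pooled cuts: [1, 10, 16, 24, 39, 45, 52, 57, 65, 83]

Fragments:
  [0,1): 1 bp
  [1,10): 9 bp
  [10,16): 6 bp
  [16,24): 8 bp
  [24,39): 15 bp
  [39,45): 6 bp
  [45,52): 7 bp
  [52,57): 5 bp
  [57,65): 8 bp
  [65,83): 18 bp
  [83,99): 16 bp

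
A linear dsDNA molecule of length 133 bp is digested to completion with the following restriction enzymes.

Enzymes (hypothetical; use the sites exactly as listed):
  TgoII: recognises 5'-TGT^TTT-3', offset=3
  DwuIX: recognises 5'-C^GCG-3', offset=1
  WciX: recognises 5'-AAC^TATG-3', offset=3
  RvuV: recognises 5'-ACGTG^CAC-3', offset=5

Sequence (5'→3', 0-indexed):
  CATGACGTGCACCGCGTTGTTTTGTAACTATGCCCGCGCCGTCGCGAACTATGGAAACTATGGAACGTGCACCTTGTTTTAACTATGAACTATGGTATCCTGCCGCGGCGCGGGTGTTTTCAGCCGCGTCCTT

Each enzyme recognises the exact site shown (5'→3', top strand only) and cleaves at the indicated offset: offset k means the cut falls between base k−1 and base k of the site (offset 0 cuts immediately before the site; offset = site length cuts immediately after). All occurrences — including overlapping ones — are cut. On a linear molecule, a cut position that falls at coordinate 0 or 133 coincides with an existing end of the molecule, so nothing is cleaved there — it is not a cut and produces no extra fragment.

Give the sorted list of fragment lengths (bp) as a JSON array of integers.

Per-enzyme occurrences:
  TgoII (TGTTTT, off=3): starts [17, 74, 114] → cuts [20, 77, 117]
  DwuIX (CGCG, off=1): starts [12, 34, 42, 103, 108, 124] → cuts [13, 35, 43, 104, 109, 125]
  WciX (AACTATG, off=3): starts [25, 46, 55, 80, 87] → cuts [28, 49, 58, 83, 90]
  RvuV (ACGTGCAC, off=5): starts [4, 64] → cuts [9, 69]

Pooled cuts: [9, 13, 20, 28, 35, 43, 49, 58, 69, 77, 83, 90, 104, 109, 117, 125]

Fragments:
  [0,9): 9 bp
  [9,13): 4 bp
  [13,20): 7 bp
  [20,28): 8 bp
  [28,35): 7 bp
  [35,43): 8 bp
  [43,49): 6 bp
  [49,58): 9 bp
  [58,69): 11 bp
  [69,77): 8 bp
  [77,83): 6 bp
  [83,90): 7 bp
  [90,104): 14 bp
  [104,109): 5 bp
  [109,117): 8 bp
  [117,125): 8 bp
  [125,133): 8 bp

[4,5,6,6,7,7,7,8,8,8,8,8,8,9,9,11,14]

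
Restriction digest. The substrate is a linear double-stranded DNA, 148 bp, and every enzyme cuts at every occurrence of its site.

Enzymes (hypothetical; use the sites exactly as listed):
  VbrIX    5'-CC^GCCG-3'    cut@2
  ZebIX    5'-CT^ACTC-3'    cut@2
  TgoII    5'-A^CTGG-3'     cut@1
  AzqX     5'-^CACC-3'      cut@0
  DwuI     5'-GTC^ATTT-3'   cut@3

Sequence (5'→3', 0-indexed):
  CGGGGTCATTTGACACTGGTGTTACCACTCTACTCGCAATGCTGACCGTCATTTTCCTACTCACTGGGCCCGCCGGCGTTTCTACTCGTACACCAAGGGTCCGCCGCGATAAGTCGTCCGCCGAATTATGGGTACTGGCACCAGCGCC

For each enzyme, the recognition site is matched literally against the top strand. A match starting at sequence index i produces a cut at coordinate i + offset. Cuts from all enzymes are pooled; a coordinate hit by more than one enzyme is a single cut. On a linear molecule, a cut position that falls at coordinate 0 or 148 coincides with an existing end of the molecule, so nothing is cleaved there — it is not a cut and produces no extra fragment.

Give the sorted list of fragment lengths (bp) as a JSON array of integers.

Per-enzyme occurrences:
  VbrIX (CCGCCG, off=2): starts [69, 100, 117] → cuts [71, 102, 119]
  ZebIX (CTACTC, off=2): starts [29, 56, 81] → cuts [31, 58, 83]
  TgoII (ACTGG, off=1): starts [14, 62, 133] → cuts [15, 63, 134]
  AzqX (CACC, off=0): starts [90, 138] → cuts [90, 138]
  DwuI (GTCATTT, off=3): starts [4, 47] → cuts [7, 50]

Pooled cuts: [7, 15, 31, 50, 58, 63, 71, 83, 90, 102, 119, 134, 138]

Fragments:
  [0,7): 7 bp
  [7,15): 8 bp
  [15,31): 16 bp
  [31,50): 19 bp
  [50,58): 8 bp
  [58,63): 5 bp
  [63,71): 8 bp
  [71,83): 12 bp
  [83,90): 7 bp
  [90,102): 12 bp
  [102,119): 17 bp
  [119,134): 15 bp
  [134,138): 4 bp
  [138,148): 10 bp

[4,5,7,7,8,8,8,10,12,12,15,16,17,19]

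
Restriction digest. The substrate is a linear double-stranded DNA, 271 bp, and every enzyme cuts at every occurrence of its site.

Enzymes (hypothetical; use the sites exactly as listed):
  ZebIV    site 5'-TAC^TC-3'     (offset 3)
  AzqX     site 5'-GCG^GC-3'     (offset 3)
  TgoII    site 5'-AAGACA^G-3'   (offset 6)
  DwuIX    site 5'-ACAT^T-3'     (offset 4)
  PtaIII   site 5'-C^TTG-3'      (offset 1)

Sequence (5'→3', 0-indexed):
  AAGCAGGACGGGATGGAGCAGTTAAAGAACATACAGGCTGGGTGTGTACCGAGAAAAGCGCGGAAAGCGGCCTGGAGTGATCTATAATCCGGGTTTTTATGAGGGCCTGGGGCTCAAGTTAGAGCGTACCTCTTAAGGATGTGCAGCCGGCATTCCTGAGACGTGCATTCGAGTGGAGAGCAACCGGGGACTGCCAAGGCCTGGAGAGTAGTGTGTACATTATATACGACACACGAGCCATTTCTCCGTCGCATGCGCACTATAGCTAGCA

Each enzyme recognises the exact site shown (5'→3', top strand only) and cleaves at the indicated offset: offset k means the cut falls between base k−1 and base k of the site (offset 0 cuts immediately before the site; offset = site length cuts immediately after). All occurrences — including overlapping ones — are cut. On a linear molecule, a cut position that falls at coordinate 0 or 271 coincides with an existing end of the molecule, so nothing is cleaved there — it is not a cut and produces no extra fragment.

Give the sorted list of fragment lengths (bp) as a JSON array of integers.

Scan for sites:
  ZebIV (TACTC, off=3): no sites
  AzqX (GCGGC, off=3): starts [66] → cuts [69]
  TgoII (AAGACAG, off=6): no sites
  DwuIX (ACATT, off=4): starts [216] → cuts [220]
  PtaIII (CTTG, off=1): no sites

Pooled cuts: [69, 220]

Fragments:
  [0,69): 69 bp
  [69,220): 151 bp
  [220,271): 51 bp

[51,69,151]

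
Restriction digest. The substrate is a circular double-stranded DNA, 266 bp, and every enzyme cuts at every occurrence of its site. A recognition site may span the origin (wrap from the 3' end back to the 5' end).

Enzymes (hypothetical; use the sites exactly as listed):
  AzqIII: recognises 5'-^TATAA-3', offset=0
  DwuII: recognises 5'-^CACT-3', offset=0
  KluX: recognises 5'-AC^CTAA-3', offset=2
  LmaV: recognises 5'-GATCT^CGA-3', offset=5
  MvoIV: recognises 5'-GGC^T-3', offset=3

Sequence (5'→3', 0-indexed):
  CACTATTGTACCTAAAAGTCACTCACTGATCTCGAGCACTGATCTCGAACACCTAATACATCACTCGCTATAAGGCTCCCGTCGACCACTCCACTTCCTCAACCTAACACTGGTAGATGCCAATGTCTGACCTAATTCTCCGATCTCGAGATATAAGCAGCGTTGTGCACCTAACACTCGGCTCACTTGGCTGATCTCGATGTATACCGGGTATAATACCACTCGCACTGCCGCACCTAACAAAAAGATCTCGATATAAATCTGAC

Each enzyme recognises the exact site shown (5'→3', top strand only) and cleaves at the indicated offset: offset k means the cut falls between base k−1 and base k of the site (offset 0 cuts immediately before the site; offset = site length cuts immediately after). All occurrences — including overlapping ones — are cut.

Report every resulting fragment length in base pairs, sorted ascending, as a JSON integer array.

[1,3,4,4,4,4,5,5,6,6,7,7,8,8,8,8,8,9,9,9,10,11,11,12,12,14,15,15,19,24]

Scan for sites:
  AzqIII (TATAA, off=0): starts [68, 151, 211, 254] → cuts [68, 151, 211, 254]
  DwuII (CACT, off=0): starts [0, 19, 23, 36, 61, 86, 91, 107, 174, 183, 219, 225] → cuts [0, 19, 23, 36, 61, 86, 91, 107, 174, 183, 219, 225]
  KluX (ACCTAA, off=2): starts [9, 50, 101, 129, 168, 234] → cuts [11, 52, 103, 131, 170, 236]
  LmaV (GATCTCGA, off=5): starts [27, 40, 141, 192, 246] → cuts [32, 45, 146, 197, 251]
  MvoIV (GGCT, off=3): starts [73, 179, 188] → cuts [76, 182, 191]

All cut coordinates (distinct, sorted): [0, 11, 19, 23, 32, 36, 45, 52, 61, 68, 76, 86, 91, 103, 107, 131, 146, 151, 170, 174, 182, 183, 191, 197, 211, 219, 225, 236, 251, 254]

Fragments:
  0→11: 11 bp
  11→19: 8 bp
  19→23: 4 bp
  23→32: 9 bp
  32→36: 4 bp
  36→45: 9 bp
  45→52: 7 bp
  52→61: 9 bp
  61→68: 7 bp
  68→76: 8 bp
  76→86: 10 bp
  86→91: 5 bp
  91→103: 12 bp
  103→107: 4 bp
  107→131: 24 bp
  131→146: 15 bp
  146→151: 5 bp
  151→170: 19 bp
  170→174: 4 bp
  174→182: 8 bp
  182→183: 1 bp
  183→191: 8 bp
  191→197: 6 bp
  197→211: 14 bp
  211→219: 8 bp
  219→225: 6 bp
  225→236: 11 bp
  236→251: 15 bp
  251→254: 3 bp
  254→0 (wrap): 266-254+0 = 12 bp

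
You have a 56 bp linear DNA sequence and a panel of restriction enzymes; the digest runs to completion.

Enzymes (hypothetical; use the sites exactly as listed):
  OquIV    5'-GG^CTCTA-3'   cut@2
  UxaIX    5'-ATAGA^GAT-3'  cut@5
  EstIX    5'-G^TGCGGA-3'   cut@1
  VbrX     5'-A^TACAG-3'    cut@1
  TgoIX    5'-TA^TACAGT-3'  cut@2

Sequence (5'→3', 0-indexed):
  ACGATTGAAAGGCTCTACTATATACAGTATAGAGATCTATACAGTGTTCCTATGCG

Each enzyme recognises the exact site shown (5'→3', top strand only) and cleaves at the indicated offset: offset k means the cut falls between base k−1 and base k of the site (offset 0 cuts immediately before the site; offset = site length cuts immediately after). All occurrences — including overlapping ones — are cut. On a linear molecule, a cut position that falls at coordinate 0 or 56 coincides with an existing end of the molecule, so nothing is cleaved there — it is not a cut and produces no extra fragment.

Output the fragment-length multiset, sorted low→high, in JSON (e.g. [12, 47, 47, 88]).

[6,10,11,12,17]

Per-enzyme occurrences:
  OquIV GGCTCTA/2: at [10] ⇒ [12]
  UxaIX ATAGAGAT/5: at [28] ⇒ [33]
  EstIX (GTGCGGA, off=1): no sites
  VbrX ATACAG/1: at [21, 38] ⇒ [22, 39]
  TgoIX TATACAGT/2: at [20, 37] ⇒ [22, 39]

Pooled cuts: [12, 22, 33, 39]

Fragments:
  [0,12): 12 bp
  [12,22): 10 bp
  [22,33): 11 bp
  [33,39): 6 bp
  [39,56): 17 bp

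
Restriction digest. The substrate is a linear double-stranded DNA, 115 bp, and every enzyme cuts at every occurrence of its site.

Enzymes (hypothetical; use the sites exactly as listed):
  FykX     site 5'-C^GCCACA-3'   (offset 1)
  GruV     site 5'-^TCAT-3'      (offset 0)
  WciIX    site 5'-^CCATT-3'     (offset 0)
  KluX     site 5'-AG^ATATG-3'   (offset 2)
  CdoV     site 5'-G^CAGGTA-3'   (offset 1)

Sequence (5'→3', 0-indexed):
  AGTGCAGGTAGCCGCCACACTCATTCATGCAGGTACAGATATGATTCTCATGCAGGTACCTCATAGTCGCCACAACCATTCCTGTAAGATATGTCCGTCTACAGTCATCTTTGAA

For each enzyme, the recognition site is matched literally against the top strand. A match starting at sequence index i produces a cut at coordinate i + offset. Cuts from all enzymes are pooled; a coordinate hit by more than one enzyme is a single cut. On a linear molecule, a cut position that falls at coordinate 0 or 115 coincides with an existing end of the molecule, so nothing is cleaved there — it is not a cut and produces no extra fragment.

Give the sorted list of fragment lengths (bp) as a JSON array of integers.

[4,4,5,5,7,7,8,8,9,9,9,11,13,16]

Per-enzyme occurrences:
  FykX (CGCCACA, off=1): starts [12, 67] → cuts [13, 68]
  GruV (TCAT, off=0): starts [20, 24, 47, 60, 104] → cuts [20, 24, 47, 60, 104]
  WciIX (CCATT, off=0): starts [75] → cuts [75]
  KluX (AGATATG, off=2): starts [36, 86] → cuts [38, 88]
  CdoV (GCAGGTA, off=1): starts [3, 28, 51] → cuts [4, 29, 52]

Pooled cuts: [4, 13, 20, 24, 29, 38, 47, 52, 60, 68, 75, 88, 104]

Fragments:
  [0,4): 4 bp
  [4,13): 9 bp
  [13,20): 7 bp
  [20,24): 4 bp
  [24,29): 5 bp
  [29,38): 9 bp
  [38,47): 9 bp
  [47,52): 5 bp
  [52,60): 8 bp
  [60,68): 8 bp
  [68,75): 7 bp
  [75,88): 13 bp
  [88,104): 16 bp
  [104,115): 11 bp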